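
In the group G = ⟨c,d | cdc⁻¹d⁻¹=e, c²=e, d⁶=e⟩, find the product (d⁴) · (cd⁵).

Compute (d⁴) · (cd⁵) by multiplying left to right and reducing via the relations at each step:
  (d⁴) · c = cd⁴
  (cd⁴) · d⁵ = cd³

Answer: cd³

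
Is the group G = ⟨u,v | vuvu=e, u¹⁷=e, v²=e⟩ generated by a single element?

Every cyclic group is abelian. But u·v = uv while v·u = u¹⁶v, so u·v ≠ v·u and G is not abelian. Hence G is not cyclic.

Answer: No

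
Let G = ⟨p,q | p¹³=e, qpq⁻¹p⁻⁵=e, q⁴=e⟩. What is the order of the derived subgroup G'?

G' = [G, G] is generated by all commutators. The generator-pair commutators are: [p, q] = p⁹.
The subgroup they normally generate is {e, p, p², p³, p⁴, p⁵, p⁶, p⁷, p⁸, p⁹, p¹⁰, p¹¹, p¹²}, of order 13.
Check: |G/G'| = 52/13 = 4 is the order of the abelianisation.

Answer: 13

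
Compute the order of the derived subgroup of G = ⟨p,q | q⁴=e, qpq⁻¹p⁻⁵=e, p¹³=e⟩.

G' = [G, G] is generated by all commutators. The generator-pair commutators are: [p, q] = p⁹.
The subgroup they normally generate is {e, p, p², p³, p⁴, p⁵, p⁶, p⁷, p⁸, p⁹, p¹⁰, p¹¹, p¹²}, of order 13.
Check: |G/G'| = 52/13 = 4 is the order of the abelianisation.

Answer: 13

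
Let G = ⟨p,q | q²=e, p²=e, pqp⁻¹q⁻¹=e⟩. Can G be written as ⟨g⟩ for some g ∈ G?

|G| = 4, but the maximum element order in G is 2 < 4. No single element generates all of G, so G is not cyclic.

Answer: No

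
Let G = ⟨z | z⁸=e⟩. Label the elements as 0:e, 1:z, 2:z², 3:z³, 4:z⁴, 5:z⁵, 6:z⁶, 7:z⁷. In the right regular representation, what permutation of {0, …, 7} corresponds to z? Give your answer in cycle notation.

(0 1 2 3 4 5 6 7)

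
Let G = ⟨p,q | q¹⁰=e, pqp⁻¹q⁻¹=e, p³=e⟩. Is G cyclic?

|G| = 30. The element pq has order 30 (its powers give 30 distinct elements), so ⟨pq⟩ = G and G is cyclic.

Answer: Yes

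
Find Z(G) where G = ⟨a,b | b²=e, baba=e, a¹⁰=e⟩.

An element z ∈ Z(G) iff z commutes with every generator.
For example a⁵ is central: (a⁵)·a = a⁶ = a·(a⁵); (a⁵)·b = a⁵b = b·(a⁵).
Whereas a ∉ Z(G) since a·b = ab ≠ a⁹b = b·a.
Checking each of the 20 elements this way gives Z(G) = {e, a⁵}, of order 2.

Answer: {e, a⁵}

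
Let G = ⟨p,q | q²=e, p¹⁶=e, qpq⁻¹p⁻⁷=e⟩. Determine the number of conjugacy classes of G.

The conjugacy classes (representative and size) are:
  [e] (size 1), [p] (size 2), [p¹⁴] (size 2), [p³] (size 2), [p⁴] (size 2), [p¹⁰] (size 2), [p⁸] (size 1), [p⁹] (size 2), [p¹¹] (size 2), [p¹⁰q] (size 8), [pq] (size 8).
Class equation: 1 + 2 + 2 + 2 + 2 + 2 + 1 + 2 + 2 + 8 + 8 = 32 = |G|. So G has 11 conjugacy classes.

Answer: 11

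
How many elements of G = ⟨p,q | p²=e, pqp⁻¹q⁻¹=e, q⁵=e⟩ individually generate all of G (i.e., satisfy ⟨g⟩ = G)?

G is cyclic of order 10. An element generates G iff its order is 10, and a cyclic group of order 10 has exactly φ(10) = 4 such elements.

Answer: 4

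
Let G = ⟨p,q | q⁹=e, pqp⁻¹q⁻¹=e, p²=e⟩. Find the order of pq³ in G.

Compute successive powers until reaching e:
  (pq³)¹ = pq³, (pq³)² = q⁶, (pq³)³ = p, (pq³)⁴ = q³, (pq³)⁵ = pq⁶, (pq³)⁶ = e.
The smallest positive k with (pq³)ᵏ = e is 6.

Answer: 6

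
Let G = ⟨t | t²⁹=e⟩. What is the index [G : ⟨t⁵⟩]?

First find ord(t⁵) by computing successive powers:
  (t⁵)¹ = t⁵, (t⁵)² = t¹⁰, (t⁵)³ = t¹⁵, (t⁵)⁴ = t²⁰, (t⁵)⁵ = t²⁵, (t⁵)⁶ = t, (t⁵)⁷ = t⁶, (t⁵)⁸ = t¹¹, (t⁵)⁹ = t¹⁶, (t⁵)¹⁰ = t²¹, (t⁵)¹¹ = t²⁶, (t⁵)¹² = t², (t⁵)¹³ = t⁷, (t⁵)¹⁴ = t¹², (t⁵)¹⁵ = t¹⁷, (t⁵)¹⁶ = t²², (t⁵)¹⁷ = t²⁷, (t⁵)¹⁸ = t³, (t⁵)¹⁹ = t⁸, (t⁵)²⁰ = t¹³, (t⁵)²¹ = t¹⁸, (t⁵)²² = t²³, (t⁵)²³ = t²⁸, (t⁵)²⁴ = t⁴, (t⁵)²⁵ = t⁹, (t⁵)²⁶ = t¹⁴, (t⁵)²⁷ = t¹⁹, (t⁵)²⁸ = t²⁴, (t⁵)²⁹ = e.
So |⟨t⁵⟩| = ord(t⁵) = 29. With |G| = 29, by Lagrange [G : ⟨t⁵⟩] = 29/29 = 1.

Answer: 1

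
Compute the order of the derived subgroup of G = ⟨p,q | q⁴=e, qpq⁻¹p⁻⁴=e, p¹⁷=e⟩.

G' = [G, G] is generated by all commutators. The generator-pair commutators are: [p, q] = p¹⁴.
The subgroup they normally generate is {e, p, p², p³, p⁴, p⁵, p⁶, p⁷, p⁸, p⁹, p¹⁰, p¹¹, p¹², p¹³, p¹⁴, p¹⁵, p¹⁶}, of order 17.
Check: |G/G'| = 68/17 = 4 is the order of the abelianisation.

Answer: 17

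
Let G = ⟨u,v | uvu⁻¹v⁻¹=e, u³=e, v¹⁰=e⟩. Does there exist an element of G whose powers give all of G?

|G| = 30. The element uv has order 30 (its powers give 30 distinct elements), so ⟨uv⟩ = G and G is cyclic.

Answer: Yes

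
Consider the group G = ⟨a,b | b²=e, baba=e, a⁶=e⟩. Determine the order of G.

Enumerate words in the generators, reducing via the relations: the distinct elements are
  {a, b, e, ab, a², a³, a⁴, a⁵, a²b, a³b, a⁴b, a⁵b}.
No further products give new elements, so |G| = 12.

Answer: 12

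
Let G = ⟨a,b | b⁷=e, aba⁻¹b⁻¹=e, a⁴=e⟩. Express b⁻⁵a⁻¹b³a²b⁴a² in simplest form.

Multiply left to right, reducing at each step:
  (b²) · a⁻¹ = a³b²
  (a³b²) · b³ = a³b⁵
  (a³b⁵) · a² = ab⁵
  (ab⁵) · b⁴ = ab²
  (ab²) · a² = a³b²

Answer: a³b²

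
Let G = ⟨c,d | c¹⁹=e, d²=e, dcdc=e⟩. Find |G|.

Enumerate words in the generators, reducing via the relations: the distinct elements are
  {c, d, e, cd, c², c³, c⁴, c⁵, c⁶, c⁷, c⁸, c⁹, c²d, c³d, c¹², c¹³, c¹¹, c¹⁰, c¹⁴, c¹⁵, c¹⁶, c¹⁷, c¹⁸, c⁴d, c⁵d, c⁶d, c⁷d, c⁸d, c⁹d, c¹²d, c¹³d, c¹¹d, c¹⁰d, c¹⁴d, c¹⁵d, c¹⁶d, c¹⁷d, c¹⁸d}.
No further products give new elements, so |G| = 38.

Answer: 38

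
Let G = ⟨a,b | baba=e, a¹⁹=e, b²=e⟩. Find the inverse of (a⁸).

The order of (a⁸) is 19 (smallest k with (a⁸)ᵏ = e), so (a⁸)⁻¹ = (a⁸)¹⁸ = a¹¹.
Check: (a⁸) · (a¹¹) → (a⁸) · a¹¹ = e, giving e as required.

Answer: a¹¹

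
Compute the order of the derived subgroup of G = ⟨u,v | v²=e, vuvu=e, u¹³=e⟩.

G' = [G, G] is generated by all commutators. The generator-pair commutators are: [u, v] = u².
The subgroup they normally generate is {e, u, u², u³, u⁴, u⁵, u⁶, u⁷, u⁸, u⁹, u¹⁰, u¹¹, u¹²}, of order 13.
Check: |G/G'| = 26/13 = 2 is the order of the abelianisation.

Answer: 13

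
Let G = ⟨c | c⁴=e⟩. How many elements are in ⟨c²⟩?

|⟨c²⟩| equals the order of c². Compute successive powers until reaching e:
  (c²)¹ = c², (c²)² = e.
The smallest positive k with (c²)ᵏ = e is 2, so |⟨c²⟩| = 2.

Answer: 2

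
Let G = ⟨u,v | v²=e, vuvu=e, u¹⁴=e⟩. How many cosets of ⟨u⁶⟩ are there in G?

First find ord(u⁶) by computing successive powers:
  (u⁶)¹ = u⁶, (u⁶)² = u¹², (u⁶)³ = u⁴, (u⁶)⁴ = u¹⁰, (u⁶)⁵ = u², (u⁶)⁶ = u⁸, (u⁶)⁷ = e.
So |⟨u⁶⟩| = ord(u⁶) = 7. With |G| = 28, by Lagrange [G : ⟨u⁶⟩] = 28/7 = 4.

Answer: 4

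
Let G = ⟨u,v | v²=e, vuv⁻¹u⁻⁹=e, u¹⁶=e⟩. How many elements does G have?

Enumerate words in the generators, reducing via the relations: the distinct elements are
  {e, u, v, uv, u², u³, u⁴, u⁵, u⁶, u⁷, u⁸, u⁹, u²v, u³v, u¹², u¹³, u¹¹, u¹⁰, u¹⁴, u¹⁵, u⁴v, u⁵v, u⁶v, u⁷v, u⁸v, u⁹v, u¹²v, u¹³v, u¹¹v, u¹⁰v, u¹⁴v, u¹⁵v}.
No further products give new elements, so |G| = 32.

Answer: 32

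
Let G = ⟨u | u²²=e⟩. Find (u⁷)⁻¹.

The order of (u⁷) is 22 (smallest k with (u⁷)ᵏ = e), so (u⁷)⁻¹ = (u⁷)²¹ = u¹⁵.
Check: (u⁷) · (u¹⁵) → (u⁷) · u¹⁵ = e, giving e as required.

Answer: u¹⁵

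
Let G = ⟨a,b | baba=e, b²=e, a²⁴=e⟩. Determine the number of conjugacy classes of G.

The conjugacy classes (representative and size) are:
  [e] (size 1), [a²³] (size 2), [a²] (size 2), [a³] (size 2), [a²⁰] (size 2), [a¹⁹] (size 2), [a⁶] (size 2), [a⁷] (size 2), [a⁸] (size 2), [a⁹] (size 2), [a¹⁴] (size 2), [a¹¹] (size 2), [a¹²] (size 1), [a⁴b] (size 12), [a⁵b] (size 12).
Class equation: 1 + 2 + 2 + 2 + 2 + 2 + 2 + 2 + 2 + 2 + 2 + 2 + 1 + 12 + 12 = 48 = |G|. So G has 15 conjugacy classes.

Answer: 15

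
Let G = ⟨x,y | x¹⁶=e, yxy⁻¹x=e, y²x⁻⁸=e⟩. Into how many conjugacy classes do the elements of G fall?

The conjugacy classes (representative and size) are:
  [e] (size 1), [x] (size 2), [x¹⁴] (size 2), [x¹³] (size 2), [x¹²] (size 2), [x⁵] (size 2), [x¹⁰] (size 2), [x⁷] (size 2), [x⁸] (size 1), [y⁻¹] (size 8), [x⁷y⁻¹] (size 8).
Class equation: 1 + 2 + 2 + 2 + 2 + 2 + 2 + 2 + 1 + 8 + 8 = 32 = |G|. So G has 11 conjugacy classes.

Answer: 11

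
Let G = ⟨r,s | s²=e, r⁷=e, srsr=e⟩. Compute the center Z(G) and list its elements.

An element z ∈ Z(G) iff z commutes with every generator.
For example e is central: e·r = r = r·e; e·s = s = s·e.
Whereas r ∉ Z(G) since r·s = rs ≠ r⁶s = s·r.
Checking each of the 14 elements this way gives Z(G) = {e}, of order 1.

Answer: {e}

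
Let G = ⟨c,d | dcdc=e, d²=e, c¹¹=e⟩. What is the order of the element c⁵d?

Compute successive powers until reaching e:
  (c⁵d)¹ = c⁵d, (c⁵d)² = e.
The smallest positive k with (c⁵d)ᵏ = e is 2.

Answer: 2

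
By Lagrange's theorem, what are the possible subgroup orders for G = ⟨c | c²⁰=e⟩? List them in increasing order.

|G| = 20 = 2² · 5. By Lagrange's theorem the order of any subgroup divides 20; the divisors of 20 are 1, 2, 4, 5, 10, 20.

Answer: 1, 2, 4, 5, 10, 20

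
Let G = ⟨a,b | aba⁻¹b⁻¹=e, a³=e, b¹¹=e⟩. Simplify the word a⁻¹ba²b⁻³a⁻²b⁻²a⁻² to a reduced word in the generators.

Multiply left to right, reducing at each step:
  (a²) · b = a²b
  (a²b) · a² = ab
  (ab) · b⁻³ = ab⁹
  (ab⁹) · a⁻² = a²b⁹
  (a²b⁹) · b⁻² = a²b⁷
  (a²b⁷) · a⁻² = b⁷

Answer: b⁷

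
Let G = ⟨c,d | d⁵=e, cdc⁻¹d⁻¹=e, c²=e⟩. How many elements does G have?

Enumerate words in the generators, reducing via the relations: the distinct elements are
  {c, d, e, cd, d², d³, d⁴, cd², cd³, cd⁴}.
No further products give new elements, so |G| = 10.

Answer: 10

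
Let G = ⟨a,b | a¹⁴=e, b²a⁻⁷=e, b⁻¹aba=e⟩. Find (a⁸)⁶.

Compute successive powers of (a⁸), reducing at each step:
  (a⁸)²: (a⁸) · a⁸ = a²
  (a⁸)³: (a²) · a⁸ = a¹⁰
  (a⁸)⁴: (a¹⁰) · a⁸ = a⁴
  (a⁸)⁵: (a⁴) · a⁸ = a¹²
  (a⁸)⁶: (a¹²) · a⁸ = a⁶

Answer: a⁶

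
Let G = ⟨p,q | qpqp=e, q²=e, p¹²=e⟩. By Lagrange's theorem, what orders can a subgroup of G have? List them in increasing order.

|G| = 24 = 2³ · 3. By Lagrange's theorem the order of any subgroup divides 24; the divisors of 24 are 1, 2, 3, 4, 6, 8, 12, 24.

Answer: 1, 2, 3, 4, 6, 8, 12, 24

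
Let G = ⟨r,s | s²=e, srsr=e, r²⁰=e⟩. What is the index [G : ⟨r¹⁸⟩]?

First find ord(r¹⁸) by computing successive powers:
  (r¹⁸)¹ = r¹⁸, (r¹⁸)² = r¹⁶, (r¹⁸)³ = r¹⁴, (r¹⁸)⁴ = r¹², (r¹⁸)⁵ = r¹⁰, (r¹⁸)⁶ = r⁸, (r¹⁸)⁷ = r⁶, (r¹⁸)⁸ = r⁴, (r¹⁸)⁹ = r², (r¹⁸)¹⁰ = e.
So |⟨r¹⁸⟩| = ord(r¹⁸) = 10. With |G| = 40, by Lagrange [G : ⟨r¹⁸⟩] = 40/10 = 4.

Answer: 4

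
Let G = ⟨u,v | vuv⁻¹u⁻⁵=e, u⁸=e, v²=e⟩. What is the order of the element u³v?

Compute successive powers until reaching e:
  (u³v)¹ = u³v, (u³v)² = u², (u³v)³ = u⁵v, (u³v)⁴ = u⁴, (u³v)⁵ = u⁷v, (u³v)⁶ = u⁶, (u³v)⁷ = uv, (u³v)⁸ = e.
The smallest positive k with (u³v)ᵏ = e is 8.

Answer: 8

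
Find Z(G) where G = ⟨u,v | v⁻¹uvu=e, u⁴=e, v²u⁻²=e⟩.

An element z ∈ Z(G) iff z commutes with every generator.
For example u² is central: (u²)·u = u³ = u·(u²); (u²)·v = v⁻¹ = v·(u²).
Whereas u ∉ Z(G) since u·v = uv ≠ uv⁻¹ = v·u.
Checking each of the 8 elements this way gives Z(G) = {e, u²}, of order 2.

Answer: {e, u²}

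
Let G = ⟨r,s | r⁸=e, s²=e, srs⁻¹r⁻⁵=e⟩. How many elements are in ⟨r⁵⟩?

|⟨r⁵⟩| equals the order of r⁵. Compute successive powers until reaching e:
  (r⁵)¹ = r⁵, (r⁵)² = r², (r⁵)³ = r⁷, (r⁵)⁴ = r⁴, (r⁵)⁵ = r, (r⁵)⁶ = r⁶, (r⁵)⁷ = r³, (r⁵)⁸ = e.
The smallest positive k with (r⁵)ᵏ = e is 8, so |⟨r⁵⟩| = 8.

Answer: 8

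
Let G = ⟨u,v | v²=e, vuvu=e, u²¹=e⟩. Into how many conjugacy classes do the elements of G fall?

The conjugacy classes (representative and size) are:
  [e] (size 1), [u²⁰] (size 2), [u²] (size 2), [u³] (size 2), [u¹⁷] (size 2), [u⁵] (size 2), [u⁶] (size 2), [u⁷] (size 2), [u⁸] (size 2), [u⁹] (size 2), [u¹⁰] (size 2), [v] (size 21).
Class equation: 1 + 2 + 2 + 2 + 2 + 2 + 2 + 2 + 2 + 2 + 2 + 21 = 42 = |G|. So G has 12 conjugacy classes.

Answer: 12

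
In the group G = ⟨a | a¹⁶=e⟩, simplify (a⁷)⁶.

Compute successive powers of (a⁷), reducing at each step:
  (a⁷)²: (a⁷) · a⁷ = a¹⁴
  (a⁷)³: (a¹⁴) · a⁷ = a⁵
  (a⁷)⁴: (a⁵) · a⁷ = a¹²
  (a⁷)⁵: (a¹²) · a⁷ = a³
  (a⁷)⁶: (a³) · a⁷ = a¹⁰

Answer: a¹⁰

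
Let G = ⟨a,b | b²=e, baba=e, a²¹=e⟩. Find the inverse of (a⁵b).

The order of (a⁵b) is 2 (smallest k with (a⁵b)ᵏ = e), so (a⁵b)⁻¹ = (a⁵b)¹ = a⁵b.
Check: (a⁵b) · (a⁵b) → (a⁵b) · a⁵ = b;   b · b = e, giving e as required.

Answer: a⁵b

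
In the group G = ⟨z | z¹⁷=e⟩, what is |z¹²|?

Compute successive powers until reaching e:
  (z¹²)¹ = z¹², (z¹²)² = z⁷, (z¹²)³ = z², (z¹²)⁴ = z¹⁴, (z¹²)⁵ = z⁹, (z¹²)⁶ = z⁴, (z¹²)⁷ = z¹⁶, (z¹²)⁸ = z¹¹, (z¹²)⁹ = z⁶, (z¹²)¹⁰ = z, (z¹²)¹¹ = z¹³, (z¹²)¹² = z⁸, (z¹²)¹³ = z³, (z¹²)¹⁴ = z¹⁵, (z¹²)¹⁵ = z¹⁰, (z¹²)¹⁶ = z⁵, (z¹²)¹⁷ = e.
The smallest positive k with (z¹²)ᵏ = e is 17.

Answer: 17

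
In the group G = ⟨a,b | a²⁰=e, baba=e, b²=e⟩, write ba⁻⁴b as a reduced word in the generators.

Multiply left to right, reducing at each step:
  b · a⁻⁴ = a⁴b
  (a⁴b) · b = a⁴

Answer: a⁴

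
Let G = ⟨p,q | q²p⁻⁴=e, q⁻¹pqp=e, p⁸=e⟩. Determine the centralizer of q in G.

⟨q⟩ ⊆ C_G(q) since powers of q commute with q; so |C_G(q)| ≥ |⟨q⟩| = 4.
By orbit–stabilizer, |C_G(q)| = |G| / |conj. class of q| = 16 / 4 = 4.
The 4 elements commuting with q are {e, p⁴, q, q⁻¹}.

Answer: {e, p⁴, q, q⁻¹}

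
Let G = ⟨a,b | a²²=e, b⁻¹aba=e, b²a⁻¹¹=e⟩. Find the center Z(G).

An element z ∈ Z(G) iff z commutes with every generator.
For example a¹¹ is central: (a¹¹)·a = a¹² = a·(a¹¹); (a¹¹)·b = b⁻¹ = b·(a¹¹).
Whereas a ∉ Z(G) since a·b = ab ≠ a¹⁰b⁻¹ = b·a.
Checking each of the 44 elements this way gives Z(G) = {e, a¹¹}, of order 2.

Answer: {e, a¹¹}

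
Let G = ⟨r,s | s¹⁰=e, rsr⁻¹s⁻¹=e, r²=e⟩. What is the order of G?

Enumerate words in the generators, reducing via the relations: the distinct elements are
  {e, r, s, rs, s², s³, s⁴, s⁵, s⁶, s⁷, s⁸, s⁹, rs², rs³, rs⁴, rs⁵, rs⁶, rs⁷, rs⁸, rs⁹}.
No further products give new elements, so |G| = 20.

Answer: 20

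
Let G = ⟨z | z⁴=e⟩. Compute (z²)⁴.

Compute successive powers of (z²), reducing at each step:
  (z²)²: (z²) · z² = e
  (z²)³: e · z² = z²
  (z²)⁴: (z²) · z² = e

Answer: e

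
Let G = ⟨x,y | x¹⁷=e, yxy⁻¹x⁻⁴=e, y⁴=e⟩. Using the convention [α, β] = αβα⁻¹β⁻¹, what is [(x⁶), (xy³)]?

[(x⁶), (xy³)] = (x⁶)·(xy³)·(x⁶)⁻¹·(xy³)⁻¹.
  (x⁶) · (xy³) = x⁷y³
  (x⁷y³) · (x¹¹) = x¹⁴y³
  (x¹⁴y³) · (x¹³y) = x¹³

Answer: x¹³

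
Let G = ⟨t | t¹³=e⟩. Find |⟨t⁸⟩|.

|⟨t⁸⟩| equals the order of t⁸. Compute successive powers until reaching e:
  (t⁸)¹ = t⁸, (t⁸)² = t³, (t⁸)³ = t¹¹, (t⁸)⁴ = t⁶, (t⁸)⁵ = t, (t⁸)⁶ = t⁹, (t⁸)⁷ = t⁴, (t⁸)⁸ = t¹², (t⁸)⁹ = t⁷, (t⁸)¹⁰ = t², (t⁸)¹¹ = t¹⁰, (t⁸)¹² = t⁵, (t⁸)¹³ = e.
The smallest positive k with (t⁸)ᵏ = e is 13, so |⟨t⁸⟩| = 13.

Answer: 13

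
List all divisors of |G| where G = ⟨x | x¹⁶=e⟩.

|G| = 16 = 2⁴. By Lagrange's theorem the order of any subgroup divides 16; the divisors of 16 are 1, 2, 4, 8, 16.

Answer: 1, 2, 4, 8, 16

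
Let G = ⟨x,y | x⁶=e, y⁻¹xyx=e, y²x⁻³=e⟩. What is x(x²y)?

Compute x · (x²y) by multiplying left to right and reducing via the relations at each step:
  x · x² = x³
  (x³) · y = y⁻¹

Answer: y⁻¹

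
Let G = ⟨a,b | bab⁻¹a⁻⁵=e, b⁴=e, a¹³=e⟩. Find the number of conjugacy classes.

The conjugacy classes (representative and size) are:
  [e] (size 1), [a] (size 4), [a²] (size 4), [a⁹] (size 4), [a¹²b] (size 13), [a⁴b²] (size 13), [a¹²b³] (size 13).
Class equation: 1 + 4 + 4 + 4 + 13 + 13 + 13 = 52 = |G|. So G has 7 conjugacy classes.

Answer: 7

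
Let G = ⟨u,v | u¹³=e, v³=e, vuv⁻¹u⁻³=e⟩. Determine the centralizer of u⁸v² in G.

⟨u⁸v²⟩ ⊆ C_G(u⁸v²) since powers of u⁸v² commute with u⁸v²; so |C_G(u⁸v²)| ≥ |⟨u⁸v²⟩| = 3.
By orbit–stabilizer, |C_G(u⁸v²)| = |G| / |conj. class of u⁸v²| = 39 / 13 = 3.
The 3 elements commuting with u⁸v² are {e, u²v, u⁸v²}.

Answer: {e, u²v, u⁸v²}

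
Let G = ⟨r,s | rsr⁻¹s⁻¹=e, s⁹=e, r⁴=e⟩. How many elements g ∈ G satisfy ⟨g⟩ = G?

G is cyclic of order 36. An element generates G iff its order is 36, and a cyclic group of order 36 has exactly φ(36) = 12 such elements.

Answer: 12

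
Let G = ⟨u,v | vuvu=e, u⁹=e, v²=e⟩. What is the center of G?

An element z ∈ Z(G) iff z commutes with every generator.
For example e is central: e·u = u = u·e; e·v = v = v·e.
Whereas u ∉ Z(G) since u·v = uv ≠ u⁸v = v·u.
Checking each of the 18 elements this way gives Z(G) = {e}, of order 1.

Answer: {e}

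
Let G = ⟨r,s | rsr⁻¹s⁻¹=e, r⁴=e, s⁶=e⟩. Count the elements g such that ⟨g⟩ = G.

⟨g⟩ = G would require ord(g) = |G| = 24, but the maximum element order in G is 12 < 24. So G is not cyclic and no single element generates it: the count is 0.

Answer: 0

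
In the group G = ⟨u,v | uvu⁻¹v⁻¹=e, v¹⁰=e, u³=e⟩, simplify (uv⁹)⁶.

Compute successive powers of (uv⁹), reducing at each step:
  (uv⁹)²: (uv⁹) · u = u²v⁹;   (u²v⁹) · v⁹ = u²v⁸
  (uv⁹)³: (u²v⁸) · u = v⁸;   (v⁸) · v⁹ = v⁷
  (uv⁹)⁴: (v⁷) · u = uv⁷;   (uv⁷) · v⁹ = uv⁶
  (uv⁹)⁵: (uv⁶) · u = u²v⁶;   (u²v⁶) · v⁹ = u²v⁵
  (uv⁹)⁶: (u²v⁵) · u = v⁵;   (v⁵) · v⁹ = v⁴

Answer: v⁴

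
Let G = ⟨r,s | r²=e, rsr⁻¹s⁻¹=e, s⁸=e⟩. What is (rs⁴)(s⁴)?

Compute (rs⁴) · (s⁴) by multiplying left to right and reducing via the relations at each step:
  (rs⁴) · s⁴ = r

Answer: r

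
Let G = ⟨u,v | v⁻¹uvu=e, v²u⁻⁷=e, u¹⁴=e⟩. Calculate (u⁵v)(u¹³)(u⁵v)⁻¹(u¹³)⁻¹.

[(u⁵v), (u¹³)] = (u⁵v)·(u¹³)·(u⁵v)⁻¹·(u¹³)⁻¹.
  (u⁵v) · (u¹³) = u⁶v
  (u⁶v) · (u⁵v⁻¹) = u
  u · u = u²

Answer: u²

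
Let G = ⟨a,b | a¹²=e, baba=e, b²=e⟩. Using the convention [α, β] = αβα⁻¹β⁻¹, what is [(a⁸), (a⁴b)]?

[(a⁸), (a⁴b)] = (a⁸)·(a⁴b)·(a⁸)⁻¹·(a⁴b)⁻¹.
  (a⁸) · (a⁴b) = b
  b · (a⁴) = a⁸b
  (a⁸b) · (a⁴b) = a⁴

Answer: a⁴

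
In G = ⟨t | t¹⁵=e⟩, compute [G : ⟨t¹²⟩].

First find ord(t¹²) by computing successive powers:
  (t¹²)¹ = t¹², (t¹²)² = t⁹, (t¹²)³ = t⁶, (t¹²)⁴ = t³, (t¹²)⁵ = e.
So |⟨t¹²⟩| = ord(t¹²) = 5. With |G| = 15, by Lagrange [G : ⟨t¹²⟩] = 15/5 = 3.

Answer: 3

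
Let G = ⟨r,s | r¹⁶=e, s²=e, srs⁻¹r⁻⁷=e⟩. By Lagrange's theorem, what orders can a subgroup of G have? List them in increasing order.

|G| = 32 = 2⁵. By Lagrange's theorem the order of any subgroup divides 32; the divisors of 32 are 1, 2, 4, 8, 16, 32.

Answer: 1, 2, 4, 8, 16, 32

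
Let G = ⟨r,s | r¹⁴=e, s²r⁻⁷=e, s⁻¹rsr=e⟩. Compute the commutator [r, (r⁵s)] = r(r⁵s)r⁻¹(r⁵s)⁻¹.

[r, (r⁵s)] = r·(r⁵s)·r⁻¹·(r⁵s)⁻¹.
  r · (r⁵s) = r⁶s
  (r⁶s) · (r¹³) = s⁻¹
  (s⁻¹) · (r⁵s⁻¹) = r²

Answer: r²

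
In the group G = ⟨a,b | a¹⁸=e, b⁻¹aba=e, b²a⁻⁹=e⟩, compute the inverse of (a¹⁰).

The order of (a¹⁰) is 9 (smallest k with (a¹⁰)ᵏ = e), so (a¹⁰)⁻¹ = (a¹⁰)⁸ = a⁸.
Check: (a¹⁰) · (a⁸) → (a¹⁰) · a⁸ = e, giving e as required.

Answer: a⁸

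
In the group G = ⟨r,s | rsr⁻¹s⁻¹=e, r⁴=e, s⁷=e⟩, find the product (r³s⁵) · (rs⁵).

Compute (r³s⁵) · (rs⁵) by multiplying left to right and reducing via the relations at each step:
  (r³s⁵) · r = s⁵
  (s⁵) · s⁵ = s³

Answer: s³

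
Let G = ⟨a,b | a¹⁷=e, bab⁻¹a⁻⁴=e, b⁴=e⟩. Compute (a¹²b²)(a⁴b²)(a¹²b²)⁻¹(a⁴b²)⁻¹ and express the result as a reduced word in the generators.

[(a¹²b²), (a⁴b²)] = (a¹²b²)·(a⁴b²)·(a¹²b²)⁻¹·(a⁴b²)⁻¹.
  (a¹²b²) · (a⁴b²) = a⁸
  (a⁸) · (a¹²b²) = a³b²
  (a³b²) · (a⁴b²) = a¹⁶

Answer: a¹⁶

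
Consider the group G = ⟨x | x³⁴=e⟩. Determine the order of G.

G is generated by a single element, so G is cyclic. The relator gives x³⁴ = e and no smaller power is forced to be e, so the 34 powers {e, x, x², x³, x⁴, x⁵, x⁶, x⁷, x⁸, x⁹, x²², x²³, x²¹, x²⁰, x²⁴, x²⁵, x²⁶, x²⁷, x²⁸, x²⁹, x³², x³³, x³¹, x³⁰, x¹², x¹³, x¹¹, x¹⁰, x¹⁴, x¹⁵, x¹⁶, x¹⁷, x¹⁸, x¹⁹} are distinct. Hence |G| = 34.

Answer: 34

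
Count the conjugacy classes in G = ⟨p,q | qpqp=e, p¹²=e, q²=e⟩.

The conjugacy classes (representative and size) are:
  [e] (size 1), [p¹¹] (size 2), [p²] (size 2), [p⁹] (size 2), [p⁴] (size 2), [p⁵] (size 2), [p⁶] (size 1), [q] (size 6), [pq] (size 6).
Class equation: 1 + 2 + 2 + 2 + 2 + 2 + 1 + 6 + 6 = 24 = |G|. So G has 9 conjugacy classes.

Answer: 9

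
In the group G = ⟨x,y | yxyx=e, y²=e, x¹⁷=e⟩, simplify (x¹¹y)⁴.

Compute successive powers of (x¹¹y), reducing at each step:
  (x¹¹y)²: (x¹¹y) · x¹¹ = y;   y · y = e
  (x¹¹y)³: e · x¹¹ = x¹¹;   (x¹¹) · y = x¹¹y
  (x¹¹y)⁴: (x¹¹y) · x¹¹ = y;   y · y = e

Answer: e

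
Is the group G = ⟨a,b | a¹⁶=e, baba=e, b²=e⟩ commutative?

a·b = ab but b·a = a¹⁵b, so a·b ≠ b·a and G is not abelian.

Answer: No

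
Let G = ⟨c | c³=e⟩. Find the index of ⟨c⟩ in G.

First find ord(c) by computing successive powers:
  c¹ = c, c² = c², c³ = e.
So |⟨c⟩| = ord(c) = 3. With |G| = 3, by Lagrange [G : ⟨c⟩] = 3/3 = 1.

Answer: 1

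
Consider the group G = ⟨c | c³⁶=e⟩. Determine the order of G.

G is generated by a single element, so G is cyclic. The relator gives c³⁶ = e and no smaller power is forced to be e, so the 36 powers {c, e, c², c³, c⁴, c⁵, c⁶, c⁷, c⁸, c⁹, c²², c²³, c²¹, c²⁰, c²⁴, c²⁵, c²⁶, c²⁷, c²⁸, c²⁹, c³², c³³, c³¹, c³⁰, c³⁴, c³⁵, c¹², c¹³, c¹¹, c¹⁰, c¹⁴, c¹⁵, c¹⁶, c¹⁷, c¹⁸, c¹⁹} are distinct. Hence |G| = 36.

Answer: 36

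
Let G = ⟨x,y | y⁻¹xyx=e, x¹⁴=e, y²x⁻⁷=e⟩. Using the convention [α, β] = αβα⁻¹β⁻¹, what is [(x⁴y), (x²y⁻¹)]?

[(x⁴y), (x²y⁻¹)] = (x⁴y)·(x²y⁻¹)·(x⁴y)⁻¹·(x²y⁻¹)⁻¹.
  (x⁴y) · (x²y⁻¹) = x²
  (x²) · (x⁴y⁻¹) = x⁶y⁻¹
  (x⁶y⁻¹) · (x²y) = x⁴

Answer: x⁴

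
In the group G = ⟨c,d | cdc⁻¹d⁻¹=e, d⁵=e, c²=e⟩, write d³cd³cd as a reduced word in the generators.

Multiply left to right, reducing at each step:
  (d³) · c = cd³
  (cd³) · d³ = cd
  (cd) · c = d
  d · d = d²

Answer: d²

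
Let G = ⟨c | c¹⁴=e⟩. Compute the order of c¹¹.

Compute successive powers until reaching e:
  (c¹¹)¹ = c¹¹, (c¹¹)² = c⁸, (c¹¹)³ = c⁵, (c¹¹)⁴ = c², (c¹¹)⁵ = c¹³, (c¹¹)⁶ = c¹⁰, (c¹¹)⁷ = c⁷, (c¹¹)⁸ = c⁴, (c¹¹)⁹ = c, (c¹¹)¹⁰ = c¹², (c¹¹)¹¹ = c⁹, (c¹¹)¹² = c⁶, (c¹¹)¹³ = c³, (c¹¹)¹⁴ = e.
The smallest positive k with (c¹¹)ᵏ = e is 14.

Answer: 14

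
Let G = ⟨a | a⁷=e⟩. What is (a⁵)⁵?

Compute successive powers of (a⁵), reducing at each step:
  (a⁵)²: (a⁵) · a⁵ = a³
  (a⁵)³: (a³) · a⁵ = a
  (a⁵)⁴: a · a⁵ = a⁶
  (a⁵)⁵: (a⁶) · a⁵ = a⁴

Answer: a⁴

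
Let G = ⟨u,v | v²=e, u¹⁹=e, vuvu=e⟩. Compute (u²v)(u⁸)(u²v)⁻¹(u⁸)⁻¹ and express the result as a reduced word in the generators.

[(u²v), (u⁸)] = (u²v)·(u⁸)·(u²v)⁻¹·(u⁸)⁻¹.
  (u²v) · (u⁸) = u¹³v
  (u¹³v) · (u²v) = u¹¹
  (u¹¹) · (u¹¹) = u³

Answer: u³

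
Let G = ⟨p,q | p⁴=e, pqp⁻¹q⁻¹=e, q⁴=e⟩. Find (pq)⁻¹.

The order of (pq) is 4 (smallest k with (pq)ᵏ = e), so (pq)⁻¹ = (pq)³ = p³q³.
Check: (pq) · (p³q³) → (pq) · p³ = q;   q · q³ = e, giving e as required.

Answer: p³q³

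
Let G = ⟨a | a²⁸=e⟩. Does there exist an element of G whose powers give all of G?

|G| = 28. The element a has order 28 (its powers give 28 distinct elements), so ⟨a⟩ = G and G is cyclic.

Answer: Yes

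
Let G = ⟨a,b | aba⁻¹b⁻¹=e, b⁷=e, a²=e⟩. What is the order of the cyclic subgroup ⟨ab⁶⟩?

|⟨ab⁶⟩| equals the order of ab⁶. Compute successive powers until reaching e:
  (ab⁶)¹ = ab⁶, (ab⁶)² = b⁵, (ab⁶)³ = ab⁴, (ab⁶)⁴ = b³, (ab⁶)⁵ = ab², (ab⁶)⁶ = b, (ab⁶)⁷ = a, (ab⁶)⁸ = b⁶, (ab⁶)⁹ = ab⁵, (ab⁶)¹⁰ = b⁴, (ab⁶)¹¹ = ab³, (ab⁶)¹² = b², (ab⁶)¹³ = ab, (ab⁶)¹⁴ = e.
The smallest positive k with (ab⁶)ᵏ = e is 14, so |⟨ab⁶⟩| = 14.

Answer: 14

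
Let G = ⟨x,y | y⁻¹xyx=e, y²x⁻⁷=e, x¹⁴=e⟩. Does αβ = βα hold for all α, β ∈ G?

x·y = xy but y·x = x⁶y⁻¹, so x·y ≠ y·x and G is not abelian.

Answer: No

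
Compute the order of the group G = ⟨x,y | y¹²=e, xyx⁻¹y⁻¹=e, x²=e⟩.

Enumerate words in the generators, reducing via the relations: the distinct elements are
  {e, x, y, xy, y², y³, y⁴, y⁵, y⁶, y⁷, y⁸, y⁹, xy², xy³, xy⁴, xy⁵, xy⁶, xy⁷, xy⁸, xy⁹, y¹¹, y¹⁰, xy¹¹, xy¹⁰}.
No further products give new elements, so |G| = 24.

Answer: 24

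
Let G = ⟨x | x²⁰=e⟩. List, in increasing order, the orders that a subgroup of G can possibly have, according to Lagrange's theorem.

|G| = 20 = 2² · 5. By Lagrange's theorem the order of any subgroup divides 20; the divisors of 20 are 1, 2, 4, 5, 10, 20.

Answer: 1, 2, 4, 5, 10, 20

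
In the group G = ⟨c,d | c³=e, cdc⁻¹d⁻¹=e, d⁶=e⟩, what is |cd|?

Compute successive powers until reaching e:
  (cd)¹ = cd, (cd)² = c²d², (cd)³ = d³, (cd)⁴ = cd⁴, (cd)⁵ = c²d⁵, (cd)⁶ = e.
The smallest positive k with (cd)ᵏ = e is 6.

Answer: 6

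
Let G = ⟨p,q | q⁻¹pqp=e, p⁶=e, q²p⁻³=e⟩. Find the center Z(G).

An element z ∈ Z(G) iff z commutes with every generator.
For example p³ is central: (p³)·p = p⁴ = p·(p³); (p³)·q = q⁻¹ = q·(p³).
Whereas p ∉ Z(G) since p·q = pq ≠ p²q⁻¹ = q·p.
Checking each of the 12 elements this way gives Z(G) = {e, p³}, of order 2.

Answer: {e, p³}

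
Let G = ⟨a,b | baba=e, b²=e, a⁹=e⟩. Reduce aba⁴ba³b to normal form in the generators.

Multiply left to right, reducing at each step:
  a · b = ab
  (ab) · a⁴ = a⁶b
  (a⁶b) · b = a⁶
  (a⁶) · a³ = e
  e · b = b

Answer: b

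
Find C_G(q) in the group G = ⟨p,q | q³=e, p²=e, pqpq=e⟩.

⟨q⟩ ⊆ C_G(q) since powers of q commute with q; so |C_G(q)| ≥ |⟨q⟩| = 3.
By orbit–stabilizer, |C_G(q)| = |G| / |conj. class of q| = 6 / 2 = 3.
The 3 elements commuting with q are {e, q, q²}.

Answer: {e, q, q²}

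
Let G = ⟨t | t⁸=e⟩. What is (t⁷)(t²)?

Compute (t⁷) · (t²) by multiplying left to right and reducing via the relations at each step:
  (t⁷) · t² = t

Answer: t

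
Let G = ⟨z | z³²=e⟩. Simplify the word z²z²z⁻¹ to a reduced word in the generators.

Multiply left to right, reducing at each step:
  (z²) · z² = z⁴
  (z⁴) · z⁻¹ = z³

Answer: z³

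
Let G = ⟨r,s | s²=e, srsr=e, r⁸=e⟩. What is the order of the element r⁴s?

Compute successive powers until reaching e:
  (r⁴s)¹ = r⁴s, (r⁴s)² = e.
The smallest positive k with (r⁴s)ᵏ = e is 2.

Answer: 2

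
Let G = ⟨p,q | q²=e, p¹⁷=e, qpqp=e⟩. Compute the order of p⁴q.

Compute successive powers until reaching e:
  (p⁴q)¹ = p⁴q, (p⁴q)² = e.
The smallest positive k with (p⁴q)ᵏ = e is 2.

Answer: 2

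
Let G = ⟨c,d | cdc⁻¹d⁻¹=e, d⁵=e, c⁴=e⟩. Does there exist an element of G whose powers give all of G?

|G| = 20. The element cd has order 20 (its powers give 20 distinct elements), so ⟨cd⟩ = G and G is cyclic.

Answer: Yes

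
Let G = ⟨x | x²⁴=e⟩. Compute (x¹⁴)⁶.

Compute successive powers of (x¹⁴), reducing at each step:
  (x¹⁴)²: (x¹⁴) · x¹⁴ = x⁴
  (x¹⁴)³: (x⁴) · x¹⁴ = x¹⁸
  (x¹⁴)⁴: (x¹⁸) · x¹⁴ = x⁸
  (x¹⁴)⁵: (x⁸) · x¹⁴ = x²²
  (x¹⁴)⁶: (x²²) · x¹⁴ = x¹²

Answer: x¹²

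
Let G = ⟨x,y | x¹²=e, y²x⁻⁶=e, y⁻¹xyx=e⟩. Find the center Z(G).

An element z ∈ Z(G) iff z commutes with every generator.
For example x⁶ is central: (x⁶)·x = x⁷ = x·(x⁶); (x⁶)·y = y⁻¹ = y·(x⁶).
Whereas x ∉ Z(G) since x·y = xy ≠ x⁵y⁻¹ = y·x.
Checking each of the 24 elements this way gives Z(G) = {e, x⁶}, of order 2.

Answer: {e, x⁶}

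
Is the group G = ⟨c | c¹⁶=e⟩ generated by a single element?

|G| = 16. The element c has order 16 (its powers give 16 distinct elements), so ⟨c⟩ = G and G is cyclic.

Answer: Yes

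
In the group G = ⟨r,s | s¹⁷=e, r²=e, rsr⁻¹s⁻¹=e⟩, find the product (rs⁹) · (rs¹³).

Compute (rs⁹) · (rs¹³) by multiplying left to right and reducing via the relations at each step:
  (rs⁹) · r = s⁹
  (s⁹) · s¹³ = s⁵

Answer: s⁵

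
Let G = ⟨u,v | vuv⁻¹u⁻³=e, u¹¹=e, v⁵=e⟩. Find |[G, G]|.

G' = [G, G] is generated by all commutators. The generator-pair commutators are: [u, v] = u⁹.
The subgroup they normally generate is {e, u, u², u³, u⁴, u⁵, u⁶, u⁷, u⁸, u⁹, u¹⁰}, of order 11.
Check: |G/G'| = 55/11 = 5 is the order of the abelianisation.

Answer: 11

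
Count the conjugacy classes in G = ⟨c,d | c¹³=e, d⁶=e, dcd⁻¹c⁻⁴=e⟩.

The conjugacy classes (representative and size) are:
  [e] (size 1), [c⁴] (size 6), [c¹¹] (size 6), [c⁷d] (size 13), [c⁸d²] (size 13), [c¹²d³] (size 13), [c⁵d⁴] (size 13), [c¹¹d⁵] (size 13).
Class equation: 1 + 6 + 6 + 13 + 13 + 13 + 13 + 13 = 78 = |G|. So G has 8 conjugacy classes.

Answer: 8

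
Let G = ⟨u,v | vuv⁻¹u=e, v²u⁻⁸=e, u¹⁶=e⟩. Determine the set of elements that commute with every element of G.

An element z ∈ Z(G) iff z commutes with every generator.
For example u⁸ is central: (u⁸)·u = u⁹ = u·(u⁸); (u⁸)·v = v⁻¹ = v·(u⁸).
Whereas u ∉ Z(G) since u·v = uv ≠ u⁷v⁻¹ = v·u.
Checking each of the 32 elements this way gives Z(G) = {e, u⁸}, of order 2.

Answer: {e, u⁸}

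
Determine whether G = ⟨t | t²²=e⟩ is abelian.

G has a single generator, so G is cyclic and hence abelian.

Answer: Yes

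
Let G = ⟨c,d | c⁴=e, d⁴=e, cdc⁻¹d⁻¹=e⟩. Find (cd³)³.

Compute successive powers of (cd³), reducing at each step:
  (cd³)²: (cd³) · c = c²d³;   (c²d³) · d³ = c²d²
  (cd³)³: (c²d²) · c = c³d²;   (c³d²) · d³ = c³d

Answer: c³d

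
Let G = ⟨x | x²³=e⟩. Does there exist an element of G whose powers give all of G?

|G| = 23. The element x has order 23 (its powers give 23 distinct elements), so ⟨x⟩ = G and G is cyclic.

Answer: Yes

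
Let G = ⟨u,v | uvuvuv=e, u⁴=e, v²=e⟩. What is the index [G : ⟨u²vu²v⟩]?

First find ord(u²vu²v) by computing successive powers:
  (u²vu²v)¹ = u²vu²v, (u²vu²v)² = e.
So |⟨u²vu²v⟩| = ord(u²vu²v) = 2. With |G| = 24, by Lagrange [G : ⟨u²vu²v⟩] = 24/2 = 12.

Answer: 12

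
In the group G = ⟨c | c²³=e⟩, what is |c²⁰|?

Compute successive powers until reaching e:
  (c²⁰)¹ = c²⁰, (c²⁰)² = c¹⁷, (c²⁰)³ = c¹⁴, (c²⁰)⁴ = c¹¹, (c²⁰)⁵ = c⁸, (c²⁰)⁶ = c⁵, (c²⁰)⁷ = c², (c²⁰)⁸ = c²², (c²⁰)⁹ = c¹⁹, (c²⁰)¹⁰ = c¹⁶, (c²⁰)¹¹ = c¹³, (c²⁰)¹² = c¹⁰, (c²⁰)¹³ = c⁷, (c²⁰)¹⁴ = c⁴, (c²⁰)¹⁵ = c, (c²⁰)¹⁶ = c²¹, (c²⁰)¹⁷ = c¹⁸, (c²⁰)¹⁸ = c¹⁵, (c²⁰)¹⁹ = c¹², (c²⁰)²⁰ = c⁹, (c²⁰)²¹ = c⁶, (c²⁰)²² = c³, (c²⁰)²³ = e.
The smallest positive k with (c²⁰)ᵏ = e is 23.

Answer: 23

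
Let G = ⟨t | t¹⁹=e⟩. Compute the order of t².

Compute successive powers until reaching e:
  (t²)¹ = t², (t²)² = t⁴, (t²)³ = t⁶, (t²)⁴ = t⁸, (t²)⁵ = t¹⁰, (t²)⁶ = t¹², (t²)⁷ = t¹⁴, (t²)⁸ = t¹⁶, (t²)⁹ = t¹⁸, (t²)¹⁰ = t, (t²)¹¹ = t³, (t²)¹² = t⁵, (t²)¹³ = t⁷, (t²)¹⁴ = t⁹, (t²)¹⁵ = t¹¹, (t²)¹⁶ = t¹³, (t²)¹⁷ = t¹⁵, (t²)¹⁸ = t¹⁷, (t²)¹⁹ = e.
The smallest positive k with (t²)ᵏ = e is 19.

Answer: 19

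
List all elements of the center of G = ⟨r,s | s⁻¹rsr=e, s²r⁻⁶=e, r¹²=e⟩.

An element z ∈ Z(G) iff z commutes with every generator.
For example r⁶ is central: (r⁶)·r = r⁷ = r·(r⁶); (r⁶)·s = s⁻¹ = s·(r⁶).
Whereas r ∉ Z(G) since r·s = rs ≠ r⁵s⁻¹ = s·r.
Checking each of the 24 elements this way gives Z(G) = {e, r⁶}, of order 2.

Answer: {e, r⁶}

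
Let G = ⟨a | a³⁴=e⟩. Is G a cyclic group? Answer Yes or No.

|G| = 34. The element a has order 34 (its powers give 34 distinct elements), so ⟨a⟩ = G and G is cyclic.

Answer: Yes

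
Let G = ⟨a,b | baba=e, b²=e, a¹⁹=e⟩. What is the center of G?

An element z ∈ Z(G) iff z commutes with every generator.
For example e is central: e·a = a = a·e; e·b = b = b·e.
Whereas a ∉ Z(G) since a·b = ab ≠ a¹⁸b = b·a.
Checking each of the 38 elements this way gives Z(G) = {e}, of order 1.

Answer: {e}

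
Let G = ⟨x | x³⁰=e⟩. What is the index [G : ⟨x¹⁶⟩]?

First find ord(x¹⁶) by computing successive powers:
  (x¹⁶)¹ = x¹⁶, (x¹⁶)² = x², (x¹⁶)³ = x¹⁸, (x¹⁶)⁴ = x⁴, (x¹⁶)⁵ = x²⁰, (x¹⁶)⁶ = x⁶, (x¹⁶)⁷ = x²², (x¹⁶)⁸ = x⁸, (x¹⁶)⁹ = x²⁴, (x¹⁶)¹⁰ = x¹⁰, (x¹⁶)¹¹ = x²⁶, (x¹⁶)¹² = x¹², (x¹⁶)¹³ = x²⁸, (x¹⁶)¹⁴ = x¹⁴, (x¹⁶)¹⁵ = e.
So |⟨x¹⁶⟩| = ord(x¹⁶) = 15. With |G| = 30, by Lagrange [G : ⟨x¹⁶⟩] = 30/15 = 2.

Answer: 2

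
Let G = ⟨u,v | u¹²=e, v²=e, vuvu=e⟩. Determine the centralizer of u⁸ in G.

⟨u⁸⟩ ⊆ C_G(u⁸) since powers of u⁸ commute with u⁸; so |C_G(u⁸)| ≥ |⟨u⁸⟩| = 3.
By orbit–stabilizer, |C_G(u⁸)| = |G| / |conj. class of u⁸| = 24 / 2 = 12.
The 12 elements commuting with u⁸ are {e, u, u², u³, u⁴, u⁵, u⁶, u⁷, u⁸, u⁹, u¹⁰, u¹¹}.

Answer: {e, u, u², u³, u⁴, u⁵, u⁶, u⁷, u⁸, u⁹, u¹⁰, u¹¹}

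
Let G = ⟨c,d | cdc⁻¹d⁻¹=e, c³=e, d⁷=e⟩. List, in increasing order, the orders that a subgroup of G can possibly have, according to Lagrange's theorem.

|G| = 21 = 3 · 7. By Lagrange's theorem the order of any subgroup divides 21; the divisors of 21 are 1, 3, 7, 21.

Answer: 1, 3, 7, 21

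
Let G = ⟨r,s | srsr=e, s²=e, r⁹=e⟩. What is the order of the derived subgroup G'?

G' = [G, G] is generated by all commutators. The generator-pair commutators are: [r, s] = r².
The subgroup they normally generate is {e, r, r², r³, r⁴, r⁵, r⁶, r⁷, r⁸}, of order 9.
Check: |G/G'| = 18/9 = 2 is the order of the abelianisation.

Answer: 9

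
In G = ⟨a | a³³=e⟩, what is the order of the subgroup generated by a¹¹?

|⟨a¹¹⟩| equals the order of a¹¹. Compute successive powers until reaching e:
  (a¹¹)¹ = a¹¹, (a¹¹)² = a²², (a¹¹)³ = e.
The smallest positive k with (a¹¹)ᵏ = e is 3, so |⟨a¹¹⟩| = 3.

Answer: 3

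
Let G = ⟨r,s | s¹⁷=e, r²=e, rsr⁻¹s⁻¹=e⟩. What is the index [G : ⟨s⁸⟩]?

First find ord(s⁸) by computing successive powers:
  (s⁸)¹ = s⁸, (s⁸)² = s¹⁶, (s⁸)³ = s⁷, (s⁸)⁴ = s¹⁵, (s⁸)⁵ = s⁶, (s⁸)⁶ = s¹⁴, (s⁸)⁷ = s⁵, (s⁸)⁸ = s¹³, (s⁸)⁹ = s⁴, (s⁸)¹⁰ = s¹², (s⁸)¹¹ = s³, (s⁸)¹² = s¹¹, (s⁸)¹³ = s², (s⁸)¹⁴ = s¹⁰, (s⁸)¹⁵ = s, (s⁸)¹⁶ = s⁹, (s⁸)¹⁷ = e.
So |⟨s⁸⟩| = ord(s⁸) = 17. With |G| = 34, by Lagrange [G : ⟨s⁸⟩] = 34/17 = 2.

Answer: 2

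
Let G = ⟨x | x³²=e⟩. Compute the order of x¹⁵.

Compute successive powers until reaching e:
  (x¹⁵)¹ = x¹⁵, (x¹⁵)² = x³⁰, (x¹⁵)³ = x¹³, (x¹⁵)⁴ = x²⁸, (x¹⁵)⁵ = x¹¹, (x¹⁵)⁶ = x²⁶, (x¹⁵)⁷ = x⁹, (x¹⁵)⁸ = x²⁴, (x¹⁵)⁹ = x⁷, (x¹⁵)¹⁰ = x²², (x¹⁵)¹¹ = x⁵, (x¹⁵)¹² = x²⁰, (x¹⁵)¹³ = x³, (x¹⁵)¹⁴ = x¹⁸, (x¹⁵)¹⁵ = x, (x¹⁵)¹⁶ = x¹⁶, (x¹⁵)¹⁷ = x³¹, (x¹⁵)¹⁸ = x¹⁴, (x¹⁵)¹⁹ = x²⁹, (x¹⁵)²⁰ = x¹², (x¹⁵)²¹ = x²⁷, (x¹⁵)²² = x¹⁰, (x¹⁵)²³ = x²⁵, (x¹⁵)²⁴ = x⁸, (x¹⁵)²⁵ = x²³, (x¹⁵)²⁶ = x⁶, (x¹⁵)²⁷ = x²¹, (x¹⁵)²⁸ = x⁴, (x¹⁵)²⁹ = x¹⁹, (x¹⁵)³⁰ = x², (x¹⁵)³¹ = x¹⁷, (x¹⁵)³² = e.
The smallest positive k with (x¹⁵)ᵏ = e is 32.

Answer: 32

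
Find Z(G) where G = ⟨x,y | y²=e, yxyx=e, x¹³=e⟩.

An element z ∈ Z(G) iff z commutes with every generator.
For example e is central: e·x = x = x·e; e·y = y = y·e.
Whereas x ∉ Z(G) since x·y = xy ≠ x¹²y = y·x.
Checking each of the 26 elements this way gives Z(G) = {e}, of order 1.

Answer: {e}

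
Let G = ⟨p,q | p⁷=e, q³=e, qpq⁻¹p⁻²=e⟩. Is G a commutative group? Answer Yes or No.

p·q = pq but q·p = p²q, so p·q ≠ q·p and G is not abelian.

Answer: No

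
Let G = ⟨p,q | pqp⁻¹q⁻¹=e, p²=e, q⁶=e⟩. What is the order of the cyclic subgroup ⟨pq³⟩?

|⟨pq³⟩| equals the order of pq³. Compute successive powers until reaching e:
  (pq³)¹ = pq³, (pq³)² = e.
The smallest positive k with (pq³)ᵏ = e is 2, so |⟨pq³⟩| = 2.

Answer: 2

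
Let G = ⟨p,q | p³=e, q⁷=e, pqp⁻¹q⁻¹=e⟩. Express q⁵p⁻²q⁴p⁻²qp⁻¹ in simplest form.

Multiply left to right, reducing at each step:
  (q⁵) · p⁻² = pq⁵
  (pq⁵) · q⁴ = pq²
  (pq²) · p⁻² = p²q²
  (p²q²) · q = p²q³
  (p²q³) · p⁻¹ = pq³

Answer: pq³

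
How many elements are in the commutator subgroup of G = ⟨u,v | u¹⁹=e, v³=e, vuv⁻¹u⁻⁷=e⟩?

G' = [G, G] is generated by all commutators. The generator-pair commutators are: [u, v] = u¹³.
The subgroup they normally generate is {e, u, u², u³, u⁴, u⁵, u⁶, u⁷, u⁸, u⁹, u¹⁰, u¹¹, u¹², u¹³, u¹⁴, u¹⁵, u¹⁶, u¹⁷, u¹⁸}, of order 19.
Check: |G/G'| = 57/19 = 3 is the order of the abelianisation.

Answer: 19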